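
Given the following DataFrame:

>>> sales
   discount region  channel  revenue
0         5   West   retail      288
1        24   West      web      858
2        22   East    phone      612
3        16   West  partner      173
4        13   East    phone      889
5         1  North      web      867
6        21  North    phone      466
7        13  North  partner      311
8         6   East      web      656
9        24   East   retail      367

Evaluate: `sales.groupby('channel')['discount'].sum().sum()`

group by channel, sum of discount:
channel
partner    29
phone      56
retail     29
web        31
Name: discount, dtype: int64
Finally, sum of the resulting series = 145.

145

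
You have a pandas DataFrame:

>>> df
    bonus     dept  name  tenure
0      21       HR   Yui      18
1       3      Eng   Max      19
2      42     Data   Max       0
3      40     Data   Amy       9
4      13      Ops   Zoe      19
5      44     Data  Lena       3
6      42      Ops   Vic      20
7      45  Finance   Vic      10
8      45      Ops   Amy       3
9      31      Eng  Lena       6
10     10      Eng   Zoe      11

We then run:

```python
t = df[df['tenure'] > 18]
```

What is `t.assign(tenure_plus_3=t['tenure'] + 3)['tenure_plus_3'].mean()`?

22.3333333333

filter rows where tenure > 18:
   bonus dept name  tenure
1      3  Eng  Max      19
4     13  Ops  Zoe      19
6     42  Ops  Vic      20
add column tenure_plus_3 = t['tenure'] + 3:
   bonus dept name  tenure  tenure_plus_3
1      3  Eng  Max      19             22
4     13  Ops  Zoe      19             22
6     42  Ops  Vic      20             23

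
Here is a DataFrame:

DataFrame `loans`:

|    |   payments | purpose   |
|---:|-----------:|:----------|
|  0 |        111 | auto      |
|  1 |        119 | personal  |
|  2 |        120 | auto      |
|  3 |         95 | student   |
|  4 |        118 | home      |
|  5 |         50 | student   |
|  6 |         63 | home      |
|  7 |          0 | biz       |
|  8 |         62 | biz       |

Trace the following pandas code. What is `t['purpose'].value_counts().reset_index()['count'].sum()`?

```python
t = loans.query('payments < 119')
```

filter rows where payments < 119:
   payments  purpose
0       111     auto
3        95  student
4       118     home
5        50  student
6        63     home
7         0      biz
8        62      biz
value_counts of purpose:
purpose
student    2
home       2
biz        2
auto       1
Name: count, dtype: int64
reset_index():
   purpose  count
0  student      2
1     home      2
2      biz      2
3     auto      1
Finally, sum of column 'count' = 7.

7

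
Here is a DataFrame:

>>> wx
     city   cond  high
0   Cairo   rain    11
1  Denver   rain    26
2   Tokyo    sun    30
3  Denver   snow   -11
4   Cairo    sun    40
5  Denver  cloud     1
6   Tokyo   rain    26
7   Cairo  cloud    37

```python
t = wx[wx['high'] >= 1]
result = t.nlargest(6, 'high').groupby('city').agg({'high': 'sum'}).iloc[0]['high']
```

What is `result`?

88

filter rows where high >= 1:
     city   cond  high
0   Cairo   rain    11
1  Denver   rain    26
2   Tokyo    sun    30
4   Cairo    sun    40
5  Denver  cloud     1
6   Tokyo   rain    26
7   Cairo  cloud    37
take 6 rows with largest high:
     city   cond  high
4   Cairo    sun    40
7   Cairo  cloud    37
2   Tokyo    sun    30
1  Denver   rain    26
6   Tokyo   rain    26
0   Cairo   rain    11
group by city, sum of high:
        high
city        
Cairo     88
Denver    26
Tokyo     56
value at position 0, column 'high' → 88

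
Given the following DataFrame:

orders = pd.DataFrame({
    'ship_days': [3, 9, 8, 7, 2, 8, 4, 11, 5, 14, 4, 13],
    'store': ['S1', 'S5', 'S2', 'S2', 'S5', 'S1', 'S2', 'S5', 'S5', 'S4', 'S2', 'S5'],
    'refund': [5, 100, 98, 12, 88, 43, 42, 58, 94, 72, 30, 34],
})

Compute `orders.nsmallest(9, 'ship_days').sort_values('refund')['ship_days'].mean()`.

take 9 rows with smallest ship_days:
    ship_days store  refund
4           2    S5      88
0           3    S1       5
6           4    S2      42
10          4    S2      30
8           5    S5      94
3           7    S2      12
2           8    S2      98
5           8    S1      43
1           9    S5     100
sort by refund:
    ship_days store  refund
0           3    S1       5
3           7    S2      12
10          4    S2      30
6           4    S2      42
5           8    S1      43
4           2    S5      88
8           5    S5      94
2           8    S2      98
1           9    S5     100
The mean of column 'ship_days' is 5.55555555556.

5.55555555556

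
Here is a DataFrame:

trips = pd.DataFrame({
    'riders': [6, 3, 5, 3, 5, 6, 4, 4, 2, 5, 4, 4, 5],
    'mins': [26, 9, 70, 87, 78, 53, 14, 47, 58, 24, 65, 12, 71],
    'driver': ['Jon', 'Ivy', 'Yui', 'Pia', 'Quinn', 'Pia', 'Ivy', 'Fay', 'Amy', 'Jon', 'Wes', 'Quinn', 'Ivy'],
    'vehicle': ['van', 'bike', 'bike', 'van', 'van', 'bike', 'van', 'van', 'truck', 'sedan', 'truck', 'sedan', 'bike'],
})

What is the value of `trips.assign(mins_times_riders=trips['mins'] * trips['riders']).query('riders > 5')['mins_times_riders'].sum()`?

474

add column mins_times_riders = trips['mins'] * trips['riders']:
    riders  mins driver vehicle  mins_times_riders
0        6    26    Jon     van                156
1        3     9    Ivy    bike                 27
2        5    70    Yui    bike                350
3        3    87    Pia     van                261
4        5    78  Quinn     van                390
5        6    53    Pia    bike                318
6        4    14    Ivy     van                 56
7        4    47    Fay     van                188
8        2    58    Amy   truck                116
9        5    24    Jon   sedan                120
10       4    65    Wes   truck                260
11       4    12  Quinn   sedan                 48
12       5    71    Ivy    bike                355
filter rows where riders > 5:
   riders  mins driver vehicle  mins_times_riders
0       6    26    Jon     van                156
5       6    53    Pia    bike                318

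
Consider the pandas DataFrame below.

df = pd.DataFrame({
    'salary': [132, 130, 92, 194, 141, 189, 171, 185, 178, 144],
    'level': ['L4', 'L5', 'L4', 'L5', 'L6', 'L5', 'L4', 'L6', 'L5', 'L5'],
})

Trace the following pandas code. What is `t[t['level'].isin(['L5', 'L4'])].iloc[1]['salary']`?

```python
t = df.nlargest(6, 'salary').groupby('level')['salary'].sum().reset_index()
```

705

take 6 rows with largest salary:
   salary level
3     194    L5
5     189    L5
7     185    L6
8     178    L5
6     171    L4
9     144    L5
group by level, sum of salary:
level
L4    171
L5    705
L6    185
Name: salary, dtype: int64
reset_index():
  level  salary
0    L4     171
1    L5     705
2    L6     185
filter rows where level in ['L5', 'L4']:
  level  salary
0    L4     171
1    L5     705
Hence 705.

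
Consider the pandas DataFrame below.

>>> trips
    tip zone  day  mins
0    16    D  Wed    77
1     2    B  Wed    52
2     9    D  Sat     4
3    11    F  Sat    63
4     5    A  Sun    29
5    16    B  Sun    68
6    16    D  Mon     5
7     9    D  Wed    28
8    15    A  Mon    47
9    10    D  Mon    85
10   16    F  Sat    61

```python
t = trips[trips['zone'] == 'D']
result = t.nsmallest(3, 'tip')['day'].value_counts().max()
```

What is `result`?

filter rows where zone == 'D':
   tip zone  day  mins
0   16    D  Wed    77
2    9    D  Sat     4
6   16    D  Mon     5
7    9    D  Wed    28
9   10    D  Mon    85
take 3 rows with smallest tip:
   tip zone  day  mins
2    9    D  Sat     4
7    9    D  Wed    28
9   10    D  Mon    85
value_counts of day:
day
Sat    1
Wed    1
Mon    1
Name: count, dtype: int64

1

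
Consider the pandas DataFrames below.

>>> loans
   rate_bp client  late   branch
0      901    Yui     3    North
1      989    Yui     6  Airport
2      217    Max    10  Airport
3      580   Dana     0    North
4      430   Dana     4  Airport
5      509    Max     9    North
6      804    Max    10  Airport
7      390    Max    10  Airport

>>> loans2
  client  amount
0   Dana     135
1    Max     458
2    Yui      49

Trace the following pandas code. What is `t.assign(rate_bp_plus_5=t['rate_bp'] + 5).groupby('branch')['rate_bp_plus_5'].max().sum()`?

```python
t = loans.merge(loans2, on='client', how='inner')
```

merge on 'client' (how='inner') → 8 rows:
   rate_bp client  late   branch  amount
0      901    Yui     3    North      49
1      989    Yui     6  Airport      49
2      217    Max    10  Airport     458
3      580   Dana     0    North     135
4      430   Dana     4  Airport     135
5      509    Max     9    North     458
6      804    Max    10  Airport     458
7      390    Max    10  Airport     458
add column rate_bp_plus_5 = t['rate_bp'] + 5:
   rate_bp client  late   branch  amount  rate_bp_plus_5
0      901    Yui     3    North      49             906
1      989    Yui     6  Airport      49             994
2      217    Max    10  Airport     458             222
3      580   Dana     0    North     135             585
4      430   Dana     4  Airport     135             435
5      509    Max     9    North     458             514
6      804    Max    10  Airport     458             809
7      390    Max    10  Airport     458             395
group by branch, max of rate_bp_plus_5:
branch
Airport    994
North      906
Name: rate_bp_plus_5, dtype: int64

1900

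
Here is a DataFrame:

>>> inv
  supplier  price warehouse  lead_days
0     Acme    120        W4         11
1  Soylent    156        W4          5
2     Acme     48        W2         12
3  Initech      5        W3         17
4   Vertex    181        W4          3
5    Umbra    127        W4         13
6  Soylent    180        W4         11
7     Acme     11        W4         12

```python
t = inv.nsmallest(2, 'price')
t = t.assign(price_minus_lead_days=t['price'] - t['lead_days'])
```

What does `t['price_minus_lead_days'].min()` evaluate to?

take 2 rows with smallest price:
  supplier  price warehouse  lead_days
3  Initech      5        W3         17
7     Acme     11        W4         12
add column price_minus_lead_days = t['price'] - t['lead_days']:
  supplier  price warehouse  lead_days  price_minus_lead_days
3  Initech      5        W3         17                    -12
7     Acme     11        W4         12                     -1
Reading off the min of column 'price_minus_lead_days', we get -12.

-12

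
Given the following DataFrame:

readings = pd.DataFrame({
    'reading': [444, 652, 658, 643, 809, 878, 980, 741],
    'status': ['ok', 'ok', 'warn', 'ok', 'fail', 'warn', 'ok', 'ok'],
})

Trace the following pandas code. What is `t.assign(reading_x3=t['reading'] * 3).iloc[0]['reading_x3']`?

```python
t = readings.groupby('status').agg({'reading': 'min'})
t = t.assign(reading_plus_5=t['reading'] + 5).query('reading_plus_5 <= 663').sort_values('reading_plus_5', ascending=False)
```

1974

group by status, min of reading:
        reading
status         
fail        809
ok          444
warn        658
add column reading_plus_5 = t['reading'] + 5:
        reading  reading_plus_5
status                         
fail        809             814
ok          444             449
warn        658             663
filter rows where reading_plus_5 <= 663:
        reading  reading_plus_5
status                         
ok          444             449
warn        658             663
sort by reading_plus_5 descending:
        reading  reading_plus_5
status                         
warn        658             663
ok          444             449
add column reading_x3 = t['reading'] * 3:
        reading  reading_plus_5  reading_x3
status                                     
warn        658             663        1974
ok          444             449        1332
Finally, value at position 0, column 'reading_x3' = 1974.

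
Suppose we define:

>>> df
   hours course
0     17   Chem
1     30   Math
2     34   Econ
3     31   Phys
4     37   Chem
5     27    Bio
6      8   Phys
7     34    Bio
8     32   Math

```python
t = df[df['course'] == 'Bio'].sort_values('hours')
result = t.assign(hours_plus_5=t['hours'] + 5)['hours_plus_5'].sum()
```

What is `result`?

filter rows where course == 'Bio':
   hours course
5     27    Bio
7     34    Bio
sort by hours:
   hours course
5     27    Bio
7     34    Bio
add column hours_plus_5 = t['hours'] + 5:
   hours course  hours_plus_5
5     27    Bio            32
7     34    Bio            39

71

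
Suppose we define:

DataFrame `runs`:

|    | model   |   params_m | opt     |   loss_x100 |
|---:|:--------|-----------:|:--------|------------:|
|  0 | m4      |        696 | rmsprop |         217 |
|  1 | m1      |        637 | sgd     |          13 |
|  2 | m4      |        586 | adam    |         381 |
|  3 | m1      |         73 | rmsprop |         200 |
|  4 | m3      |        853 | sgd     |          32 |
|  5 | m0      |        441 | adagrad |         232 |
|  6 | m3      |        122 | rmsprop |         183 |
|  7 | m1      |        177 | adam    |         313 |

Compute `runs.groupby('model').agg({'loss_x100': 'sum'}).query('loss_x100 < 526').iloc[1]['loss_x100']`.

215

group by model, sum of loss_x100:
       loss_x100
model           
m0           232
m1           526
m3           215
m4           598
filter rows where loss_x100 < 526:
       loss_x100
model           
m0           232
m3           215
value at position 1, column 'loss_x100' → 215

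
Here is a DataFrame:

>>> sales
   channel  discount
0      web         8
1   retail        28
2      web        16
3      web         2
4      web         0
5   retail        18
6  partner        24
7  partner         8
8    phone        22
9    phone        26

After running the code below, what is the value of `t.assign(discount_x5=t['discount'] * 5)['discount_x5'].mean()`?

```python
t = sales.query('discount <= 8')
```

filter rows where discount <= 8:
   channel  discount
0      web         8
3      web         2
4      web         0
7  partner         8
add column discount_x5 = t['discount'] * 5:
   channel  discount  discount_x5
0      web         8           40
3      web         2           10
4      web         0            0
7  partner         8           40

22.5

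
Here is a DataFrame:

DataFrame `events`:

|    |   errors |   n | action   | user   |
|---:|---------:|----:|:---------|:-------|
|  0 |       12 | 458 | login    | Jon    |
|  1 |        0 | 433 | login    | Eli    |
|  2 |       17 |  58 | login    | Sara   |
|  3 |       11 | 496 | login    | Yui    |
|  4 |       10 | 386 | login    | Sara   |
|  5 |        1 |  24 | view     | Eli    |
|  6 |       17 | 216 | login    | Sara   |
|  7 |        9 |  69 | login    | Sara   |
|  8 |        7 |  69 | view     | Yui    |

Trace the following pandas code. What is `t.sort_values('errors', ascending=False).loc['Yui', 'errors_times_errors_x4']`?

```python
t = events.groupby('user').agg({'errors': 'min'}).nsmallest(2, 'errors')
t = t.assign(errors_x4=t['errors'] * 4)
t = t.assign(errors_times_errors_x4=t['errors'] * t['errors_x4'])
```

196

group by user, min of errors:
      errors
user        
Eli        0
Jon       12
Sara       9
Yui        7
take 2 rows with smallest errors:
      errors
user        
Eli        0
Yui        7
add column errors_x4 = t['errors'] * 4:
      errors  errors_x4
user                   
Eli        0          0
Yui        7         28
add column errors_times_errors_x4 = t['errors'] * t['errors_x4']:
      errors  errors_x4  errors_times_errors_x4
user                                           
Eli        0          0                       0
Yui        7         28                     196
sort by errors descending:
      errors  errors_x4  errors_times_errors_x4
user                                           
Yui        7         28                     196
Eli        0          0                       0
Reading off the value at row 'Yui', column 'errors_times_errors_x4', we get 196.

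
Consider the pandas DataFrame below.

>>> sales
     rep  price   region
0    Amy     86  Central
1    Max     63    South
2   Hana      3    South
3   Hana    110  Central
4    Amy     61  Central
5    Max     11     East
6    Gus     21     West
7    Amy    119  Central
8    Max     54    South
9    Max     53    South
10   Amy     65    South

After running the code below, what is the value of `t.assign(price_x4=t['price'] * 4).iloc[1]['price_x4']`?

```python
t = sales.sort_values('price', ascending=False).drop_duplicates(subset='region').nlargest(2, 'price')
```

260

sort by price descending:
     rep  price   region
7    Amy    119  Central
3   Hana    110  Central
0    Amy     86  Central
10   Amy     65    South
1    Max     63    South
4    Amy     61  Central
8    Max     54    South
9    Max     53    South
6    Gus     21     West
5    Max     11     East
2   Hana      3    South
drop duplicate region (keep=first):
    rep  price   region
7   Amy    119  Central
10  Amy     65    South
6   Gus     21     West
5   Max     11     East
take 2 rows with largest price:
    rep  price   region
7   Amy    119  Central
10  Amy     65    South
add column price_x4 = t['price'] * 4:
    rep  price   region  price_x4
7   Amy    119  Central       476
10  Amy     65    South       260
So iloc[1]['price_x4'] = 260.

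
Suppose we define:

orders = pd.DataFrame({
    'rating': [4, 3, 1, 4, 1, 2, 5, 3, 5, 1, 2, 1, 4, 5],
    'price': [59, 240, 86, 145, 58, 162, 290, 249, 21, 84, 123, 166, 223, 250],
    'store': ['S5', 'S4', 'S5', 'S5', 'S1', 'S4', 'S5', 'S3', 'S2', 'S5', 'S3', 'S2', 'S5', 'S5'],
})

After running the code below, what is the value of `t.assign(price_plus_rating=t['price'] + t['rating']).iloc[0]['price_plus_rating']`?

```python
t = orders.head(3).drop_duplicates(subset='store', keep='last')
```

take first 3 rows:
   rating  price store
0       4     59    S5
1       3    240    S4
2       1     86    S5
drop duplicate store (keep=last):
   rating  price store
1       3    240    S4
2       1     86    S5
add column price_plus_rating = t['price'] + t['rating']:
   rating  price store  price_plus_rating
1       3    240    S4                243
2       1     86    S5                 87
Then the value at position 0, column 'price_plus_rating': 243

243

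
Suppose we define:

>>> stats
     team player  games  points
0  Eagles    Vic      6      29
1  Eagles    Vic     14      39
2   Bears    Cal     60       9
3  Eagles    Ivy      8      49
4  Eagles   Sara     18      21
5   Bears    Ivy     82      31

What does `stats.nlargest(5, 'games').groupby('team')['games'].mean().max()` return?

take 5 rows with largest games:
     team player  games  points
5   Bears    Ivy     82      31
2   Bears    Cal     60       9
4  Eagles   Sara     18      21
1  Eagles    Vic     14      39
3  Eagles    Ivy      8      49
group by team, mean of games:
team
Bears     71.000000
Eagles    13.333333
Name: games, dtype: float64

71.0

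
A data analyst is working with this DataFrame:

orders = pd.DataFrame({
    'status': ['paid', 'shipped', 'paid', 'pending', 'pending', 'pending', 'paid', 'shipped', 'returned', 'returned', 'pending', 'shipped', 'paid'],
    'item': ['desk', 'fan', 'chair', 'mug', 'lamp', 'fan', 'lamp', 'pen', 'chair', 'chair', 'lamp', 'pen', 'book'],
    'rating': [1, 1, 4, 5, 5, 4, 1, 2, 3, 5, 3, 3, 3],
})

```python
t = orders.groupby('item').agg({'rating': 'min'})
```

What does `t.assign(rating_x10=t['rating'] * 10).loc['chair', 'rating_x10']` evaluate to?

group by item, min of rating:
       rating
item         
book        3
chair       3
desk        1
fan         1
lamp        1
mug         5
pen         2
add column rating_x10 = t['rating'] * 10:
       rating  rating_x10
item                     
book        3          30
chair       3          30
desk        1          10
fan         1          10
lamp        1          10
mug         5          50
pen         2          20
Hence 30.

30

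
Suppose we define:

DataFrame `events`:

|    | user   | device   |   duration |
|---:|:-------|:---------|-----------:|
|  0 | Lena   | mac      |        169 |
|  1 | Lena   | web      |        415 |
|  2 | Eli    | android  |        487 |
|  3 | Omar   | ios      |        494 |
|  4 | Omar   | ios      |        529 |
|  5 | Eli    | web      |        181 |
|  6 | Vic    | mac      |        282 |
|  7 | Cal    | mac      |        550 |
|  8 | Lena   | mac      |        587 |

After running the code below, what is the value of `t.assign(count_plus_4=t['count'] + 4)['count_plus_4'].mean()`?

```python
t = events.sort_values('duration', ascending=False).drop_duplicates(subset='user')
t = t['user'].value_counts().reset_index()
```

5.0

sort by duration descending:
   user   device  duration
8  Lena      mac       587
7   Cal      mac       550
4  Omar      ios       529
3  Omar      ios       494
2   Eli  android       487
1  Lena      web       415
6   Vic      mac       282
5   Eli      web       181
0  Lena      mac       169
drop duplicate user (keep=first):
   user   device  duration
8  Lena      mac       587
7   Cal      mac       550
4  Omar      ios       529
2   Eli  android       487
6   Vic      mac       282
value_counts of user:
user
Lena    1
Cal     1
Omar    1
Eli     1
Vic     1
Name: count, dtype: int64
reset_index():
   user  count
0  Lena      1
1   Cal      1
2  Omar      1
3   Eli      1
4   Vic      1
add column count_plus_4 = t['count'] + 4:
   user  count  count_plus_4
0  Lena      1             5
1   Cal      1             5
2  Omar      1             5
3   Eli      1             5
4   Vic      1             5
Reading off the mean of column 'count_plus_4', we get 5.0.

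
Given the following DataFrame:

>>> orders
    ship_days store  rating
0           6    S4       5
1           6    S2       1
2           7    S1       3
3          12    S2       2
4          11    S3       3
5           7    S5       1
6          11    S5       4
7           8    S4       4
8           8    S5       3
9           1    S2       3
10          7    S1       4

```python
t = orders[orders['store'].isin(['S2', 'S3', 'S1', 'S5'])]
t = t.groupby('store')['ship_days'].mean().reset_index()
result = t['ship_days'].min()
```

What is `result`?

filter rows where store in ['S2', 'S3', 'S1', 'S5']:
    ship_days store  rating
1           6    S2       1
2           7    S1       3
3          12    S2       2
4          11    S3       3
5           7    S5       1
6          11    S5       4
8           8    S5       3
9           1    S2       3
10          7    S1       4
group by store, mean of ship_days:
store
S1     7.000000
S2     6.333333
S3    11.000000
S5     8.666667
Name: ship_days, dtype: float64
reset_index():
  store  ship_days
0    S1   7.000000
1    S2   6.333333
2    S3  11.000000
3    S5   8.666667
Taking the min of column 'ship_days' gives 6.33333333333.

6.33333333333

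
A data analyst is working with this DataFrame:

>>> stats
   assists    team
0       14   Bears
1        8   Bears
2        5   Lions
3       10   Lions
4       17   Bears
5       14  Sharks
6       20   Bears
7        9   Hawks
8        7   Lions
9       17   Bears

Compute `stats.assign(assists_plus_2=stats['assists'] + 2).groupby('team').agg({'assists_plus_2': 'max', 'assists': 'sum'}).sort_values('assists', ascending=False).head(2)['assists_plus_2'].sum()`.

add column assists_plus_2 = stats['assists'] + 2:
   assists    team  assists_plus_2
0       14   Bears              16
1        8   Bears              10
2        5   Lions               7
3       10   Lions              12
4       17   Bears              19
5       14  Sharks              16
6       20   Bears              22
7        9   Hawks              11
8        7   Lions               9
9       17   Bears              19
group by team: max(assists_plus_2), sum(assists):
        assists_plus_2  assists
team                           
Bears               22       76
Hawks               11        9
Lions               12       22
Sharks              16       14
sort by assists descending:
        assists_plus_2  assists
team                           
Bears               22       76
Lions               12       22
Sharks              16       14
Hawks               11        9
take first 2 rows:
       assists_plus_2  assists
team                          
Bears              22       76
Lions              12       22
Hence 34.

34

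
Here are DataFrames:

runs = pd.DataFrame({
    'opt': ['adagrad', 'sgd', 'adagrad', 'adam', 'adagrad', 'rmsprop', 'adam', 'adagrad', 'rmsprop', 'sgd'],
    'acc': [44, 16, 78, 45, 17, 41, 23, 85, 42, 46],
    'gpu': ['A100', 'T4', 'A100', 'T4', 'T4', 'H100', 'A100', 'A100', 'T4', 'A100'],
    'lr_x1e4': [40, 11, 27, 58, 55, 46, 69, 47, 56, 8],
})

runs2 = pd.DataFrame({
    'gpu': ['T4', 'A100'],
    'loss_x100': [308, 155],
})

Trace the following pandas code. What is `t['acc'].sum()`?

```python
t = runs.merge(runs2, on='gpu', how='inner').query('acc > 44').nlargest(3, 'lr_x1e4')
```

merge on 'gpu' (how='inner') → 9 rows:
       opt  acc   gpu  lr_x1e4  loss_x100
0  adagrad   44  A100       40        155
1      sgd   16    T4       11        308
2  adagrad   78  A100       27        155
3     adam   45    T4       58        308
4  adagrad   17    T4       55        308
5     adam   23  A100       69        155
6  adagrad   85  A100       47        155
7  rmsprop   42    T4       56        308
8      sgd   46  A100        8        155
filter rows where acc > 44:
       opt  acc   gpu  lr_x1e4  loss_x100
2  adagrad   78  A100       27        155
3     adam   45    T4       58        308
6  adagrad   85  A100       47        155
8      sgd   46  A100        8        155
take 3 rows with largest lr_x1e4:
       opt  acc   gpu  lr_x1e4  loss_x100
3     adam   45    T4       58        308
6  adagrad   85  A100       47        155
2  adagrad   78  A100       27        155

208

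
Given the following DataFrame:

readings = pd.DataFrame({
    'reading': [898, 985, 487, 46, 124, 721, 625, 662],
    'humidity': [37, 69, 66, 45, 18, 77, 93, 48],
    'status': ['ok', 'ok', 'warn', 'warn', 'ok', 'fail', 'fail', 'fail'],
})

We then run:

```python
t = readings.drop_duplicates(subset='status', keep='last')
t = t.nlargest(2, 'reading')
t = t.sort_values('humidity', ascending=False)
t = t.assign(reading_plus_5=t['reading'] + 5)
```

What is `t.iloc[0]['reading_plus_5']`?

667

drop duplicate status (keep=last):
   reading  humidity status
3       46        45   warn
4      124        18     ok
7      662        48   fail
take 2 rows with largest reading:
   reading  humidity status
7      662        48   fail
4      124        18     ok
sort by humidity descending:
   reading  humidity status
7      662        48   fail
4      124        18     ok
add column reading_plus_5 = t['reading'] + 5:
   reading  humidity status  reading_plus_5
7      662        48   fail             667
4      124        18     ok             129
Taking the value at position 0, column 'reading_plus_5' gives 667.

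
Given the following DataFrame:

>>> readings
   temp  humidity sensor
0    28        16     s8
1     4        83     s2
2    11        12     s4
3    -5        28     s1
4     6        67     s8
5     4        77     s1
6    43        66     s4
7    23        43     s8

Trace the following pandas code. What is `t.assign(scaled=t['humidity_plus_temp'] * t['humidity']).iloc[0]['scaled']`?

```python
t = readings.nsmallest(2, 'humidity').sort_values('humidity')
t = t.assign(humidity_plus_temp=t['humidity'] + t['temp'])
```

276

take 2 rows with smallest humidity:
   temp  humidity sensor
2    11        12     s4
0    28        16     s8
sort by humidity:
   temp  humidity sensor
2    11        12     s4
0    28        16     s8
add column humidity_plus_temp = t['humidity'] + t['temp']:
   temp  humidity sensor  humidity_plus_temp
2    11        12     s4                  23
0    28        16     s8                  44
add column scaled = t['humidity_plus_temp'] * t['humidity']:
   temp  humidity sensor  humidity_plus_temp  scaled
2    11        12     s4                  23     276
0    28        16     s8                  44     704
Hence 276.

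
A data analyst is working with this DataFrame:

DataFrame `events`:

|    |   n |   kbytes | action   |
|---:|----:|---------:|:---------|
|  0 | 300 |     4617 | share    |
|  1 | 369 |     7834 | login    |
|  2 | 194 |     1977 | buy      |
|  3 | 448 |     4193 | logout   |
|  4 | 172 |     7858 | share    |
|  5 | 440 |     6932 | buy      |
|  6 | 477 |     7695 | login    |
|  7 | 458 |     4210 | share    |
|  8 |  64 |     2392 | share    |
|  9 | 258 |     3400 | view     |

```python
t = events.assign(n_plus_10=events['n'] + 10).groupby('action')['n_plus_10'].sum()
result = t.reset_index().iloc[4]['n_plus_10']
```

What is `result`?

268

add column n_plus_10 = events['n'] + 10:
     n  kbytes  action  n_plus_10
0  300    4617   share        310
1  369    7834   login        379
2  194    1977     buy        204
3  448    4193  logout        458
4  172    7858   share        182
5  440    6932     buy        450
6  477    7695   login        487
7  458    4210   share        468
8   64    2392   share         74
9  258    3400    view        268
group by action, sum of n_plus_10:
action
buy        654
login      866
logout     458
share     1034
view       268
Name: n_plus_10, dtype: int64
reset_index():
   action  n_plus_10
0     buy        654
1   login        866
2  logout        458
3   share       1034
4    view        268
Reading off the value at position 4, column 'n_plus_10', we get 268.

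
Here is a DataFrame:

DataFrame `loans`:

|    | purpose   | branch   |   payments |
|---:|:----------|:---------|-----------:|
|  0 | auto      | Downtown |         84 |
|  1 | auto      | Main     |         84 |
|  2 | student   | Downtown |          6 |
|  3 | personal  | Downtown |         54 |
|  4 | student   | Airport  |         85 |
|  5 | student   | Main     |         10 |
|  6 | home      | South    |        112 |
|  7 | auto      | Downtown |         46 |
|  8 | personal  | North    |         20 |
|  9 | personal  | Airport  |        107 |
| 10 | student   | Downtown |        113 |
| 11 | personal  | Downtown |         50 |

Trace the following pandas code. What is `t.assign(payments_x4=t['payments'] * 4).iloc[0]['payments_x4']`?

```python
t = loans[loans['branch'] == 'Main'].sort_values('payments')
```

filter rows where branch == 'Main':
   purpose branch  payments
1     auto   Main        84
5  student   Main        10
sort by payments:
   purpose branch  payments
5  student   Main        10
1     auto   Main        84
add column payments_x4 = t['payments'] * 4:
   purpose branch  payments  payments_x4
5  student   Main        10           40
1     auto   Main        84          336
Finally, value at position 0, column 'payments_x4' = 40.

40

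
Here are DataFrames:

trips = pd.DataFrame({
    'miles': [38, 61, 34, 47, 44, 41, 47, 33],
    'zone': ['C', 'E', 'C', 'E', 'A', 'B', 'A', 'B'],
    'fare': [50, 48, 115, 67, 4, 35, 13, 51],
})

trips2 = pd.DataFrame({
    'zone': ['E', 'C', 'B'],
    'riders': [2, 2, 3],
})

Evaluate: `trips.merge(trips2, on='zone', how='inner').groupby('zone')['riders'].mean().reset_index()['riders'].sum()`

7.0

merge on 'zone' (how='inner') → 6 rows:
   miles zone  fare  riders
0     38    C    50       2
1     61    E    48       2
2     34    C   115       2
3     47    E    67       2
4     41    B    35       3
5     33    B    51       3
group by zone, mean of riders:
zone
B    3.0
C    2.0
E    2.0
Name: riders, dtype: float64
reset_index():
  zone  riders
0    B     3.0
1    C     2.0
2    E     2.0
So sum() = 7.0.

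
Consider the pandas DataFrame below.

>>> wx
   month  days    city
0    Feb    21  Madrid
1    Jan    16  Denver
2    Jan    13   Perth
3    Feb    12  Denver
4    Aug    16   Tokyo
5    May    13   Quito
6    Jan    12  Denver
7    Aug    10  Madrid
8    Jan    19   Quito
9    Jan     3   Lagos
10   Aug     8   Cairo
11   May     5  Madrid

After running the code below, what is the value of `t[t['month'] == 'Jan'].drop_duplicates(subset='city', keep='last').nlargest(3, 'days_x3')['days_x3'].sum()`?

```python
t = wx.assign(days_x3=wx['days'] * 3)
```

132

add column days_x3 = wx['days'] * 3:
   month  days    city  days_x3
0    Feb    21  Madrid       63
1    Jan    16  Denver       48
2    Jan    13   Perth       39
3    Feb    12  Denver       36
4    Aug    16   Tokyo       48
5    May    13   Quito       39
6    Jan    12  Denver       36
7    Aug    10  Madrid       30
8    Jan    19   Quito       57
9    Jan     3   Lagos        9
10   Aug     8   Cairo       24
11   May     5  Madrid       15
filter rows where month == 'Jan':
  month  days    city  days_x3
1   Jan    16  Denver       48
2   Jan    13   Perth       39
6   Jan    12  Denver       36
8   Jan    19   Quito       57
9   Jan     3   Lagos        9
drop duplicate city (keep=last):
  month  days    city  days_x3
2   Jan    13   Perth       39
6   Jan    12  Denver       36
8   Jan    19   Quito       57
9   Jan     3   Lagos        9
take 3 rows with largest days_x3:
  month  days    city  days_x3
8   Jan    19   Quito       57
2   Jan    13   Perth       39
6   Jan    12  Denver       36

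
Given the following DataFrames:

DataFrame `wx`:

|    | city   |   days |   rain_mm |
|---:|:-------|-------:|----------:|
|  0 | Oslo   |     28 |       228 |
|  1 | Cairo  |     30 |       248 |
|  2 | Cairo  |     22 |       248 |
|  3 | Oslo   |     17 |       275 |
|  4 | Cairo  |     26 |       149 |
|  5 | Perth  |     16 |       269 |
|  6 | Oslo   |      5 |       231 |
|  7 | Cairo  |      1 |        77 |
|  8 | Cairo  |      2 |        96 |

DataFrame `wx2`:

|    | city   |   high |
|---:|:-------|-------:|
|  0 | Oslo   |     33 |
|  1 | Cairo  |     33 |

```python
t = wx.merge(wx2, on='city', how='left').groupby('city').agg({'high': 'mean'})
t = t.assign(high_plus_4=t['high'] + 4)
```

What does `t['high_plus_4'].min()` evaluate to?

37.0

merge on 'city' (how='left') → 9 rows:
    city  days  rain_mm  high
0   Oslo    28      228  33.0
1  Cairo    30      248  33.0
2  Cairo    22      248  33.0
3   Oslo    17      275  33.0
4  Cairo    26      149  33.0
5  Perth    16      269   NaN
6   Oslo     5      231  33.0
7  Cairo     1       77  33.0
8  Cairo     2       96  33.0
group by city, mean of high:
       high
city       
Cairo  33.0
Oslo   33.0
Perth   NaN
add column high_plus_4 = t['high'] + 4:
       high  high_plus_4
city                    
Cairo  33.0         37.0
Oslo   33.0         37.0
Perth   NaN          NaN
Finally, min of column 'high_plus_4' = 37.0.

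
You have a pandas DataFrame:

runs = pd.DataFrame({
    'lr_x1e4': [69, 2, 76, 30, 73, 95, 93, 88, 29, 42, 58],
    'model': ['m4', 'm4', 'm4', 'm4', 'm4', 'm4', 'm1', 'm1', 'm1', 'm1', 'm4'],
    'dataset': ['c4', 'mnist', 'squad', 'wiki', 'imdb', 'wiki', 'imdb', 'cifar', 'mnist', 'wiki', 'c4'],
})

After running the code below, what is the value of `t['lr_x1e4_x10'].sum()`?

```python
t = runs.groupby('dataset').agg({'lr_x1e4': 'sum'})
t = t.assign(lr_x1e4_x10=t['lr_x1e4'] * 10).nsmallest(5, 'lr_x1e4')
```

4880

group by dataset, sum of lr_x1e4:
         lr_x1e4
dataset         
c4           127
cifar         88
imdb         166
mnist         31
squad         76
wiki         167
add column lr_x1e4_x10 = t['lr_x1e4'] * 10:
         lr_x1e4  lr_x1e4_x10
dataset                      
c4           127         1270
cifar         88          880
imdb         166         1660
mnist         31          310
squad         76          760
wiki         167         1670
take 5 rows with smallest lr_x1e4:
         lr_x1e4  lr_x1e4_x10
dataset                      
mnist         31          310
squad         76          760
cifar         88          880
c4           127         1270
imdb         166         1660
Then the sum of column 'lr_x1e4_x10': 4880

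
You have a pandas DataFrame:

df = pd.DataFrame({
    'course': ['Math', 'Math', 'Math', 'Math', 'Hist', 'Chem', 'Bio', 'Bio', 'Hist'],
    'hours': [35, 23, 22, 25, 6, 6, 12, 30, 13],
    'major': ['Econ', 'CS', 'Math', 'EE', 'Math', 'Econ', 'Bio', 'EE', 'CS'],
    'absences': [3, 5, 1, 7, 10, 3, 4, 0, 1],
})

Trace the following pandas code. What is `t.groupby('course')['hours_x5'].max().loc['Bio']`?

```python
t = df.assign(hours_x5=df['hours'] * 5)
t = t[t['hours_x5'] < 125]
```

add column hours_x5 = df['hours'] * 5:
  course  hours major  absences  hours_x5
0   Math     35  Econ         3       175
1   Math     23    CS         5       115
2   Math     22  Math         1       110
3   Math     25    EE         7       125
4   Hist      6  Math        10        30
5   Chem      6  Econ         3        30
6    Bio     12   Bio         4        60
7    Bio     30    EE         0       150
8   Hist     13    CS         1        65
filter rows where hours_x5 < 125:
  course  hours major  absences  hours_x5
1   Math     23    CS         5       115
2   Math     22  Math         1       110
4   Hist      6  Math        10        30
5   Chem      6  Econ         3        30
6    Bio     12   Bio         4        60
8   Hist     13    CS         1        65
group by course, max of hours_x5:
course
Bio      60
Chem     30
Hist     65
Math    115
Name: hours_x5, dtype: int64
So loc['Bio'] = 60.

60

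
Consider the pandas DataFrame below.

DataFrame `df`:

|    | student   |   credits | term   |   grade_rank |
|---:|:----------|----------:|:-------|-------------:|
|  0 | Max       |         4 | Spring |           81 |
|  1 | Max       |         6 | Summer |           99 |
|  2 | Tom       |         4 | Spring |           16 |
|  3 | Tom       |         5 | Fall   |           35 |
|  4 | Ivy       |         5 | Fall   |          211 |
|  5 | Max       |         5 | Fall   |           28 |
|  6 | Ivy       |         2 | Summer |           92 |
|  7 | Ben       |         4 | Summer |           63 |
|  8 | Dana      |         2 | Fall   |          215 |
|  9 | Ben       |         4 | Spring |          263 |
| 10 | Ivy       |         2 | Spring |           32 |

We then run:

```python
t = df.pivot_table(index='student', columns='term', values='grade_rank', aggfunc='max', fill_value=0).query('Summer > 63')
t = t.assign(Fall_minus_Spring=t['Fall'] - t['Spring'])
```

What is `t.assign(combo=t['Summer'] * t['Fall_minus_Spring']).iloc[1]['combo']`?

-5247

pivot: rows=student, cols=term, max(grade_rank):
term     Fall  Spring  Summer
student                      
Ben         0     263      63
Dana      215       0       0
Ivy       211      32      92
Max        28      81      99
Tom        35      16       0
filter rows where Summer > 63:
term     Fall  Spring  Summer
student                      
Ivy       211      32      92
Max        28      81      99
add column Fall_minus_Spring = t['Fall'] - t['Spring']:
term     Fall  Spring  Summer  Fall_minus_Spring
student                                         
Ivy       211      32      92                179
Max        28      81      99                -53
add column combo = t['Summer'] * t['Fall_minus_Spring']:
term     Fall  Spring  Summer  Fall_minus_Spring  combo
student                                                
Ivy       211      32      92                179  16468
Max        28      81      99                -53  -5247
The value at position 1, column 'combo' is -5247.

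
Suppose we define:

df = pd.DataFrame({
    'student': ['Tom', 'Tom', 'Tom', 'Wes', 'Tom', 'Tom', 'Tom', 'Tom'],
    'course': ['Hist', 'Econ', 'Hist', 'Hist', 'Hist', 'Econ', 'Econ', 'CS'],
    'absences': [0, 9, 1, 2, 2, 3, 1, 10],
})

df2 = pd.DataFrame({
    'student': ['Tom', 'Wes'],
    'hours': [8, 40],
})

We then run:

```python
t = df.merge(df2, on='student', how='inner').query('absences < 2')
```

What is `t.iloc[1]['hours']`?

merge on 'student' (how='inner') → 8 rows:
  student course  absences  hours
0     Tom   Hist         0      8
1     Tom   Econ         9      8
2     Tom   Hist         1      8
3     Wes   Hist         2     40
4     Tom   Hist         2      8
5     Tom   Econ         3      8
6     Tom   Econ         1      8
7     Tom     CS        10      8
filter rows where absences < 2:
  student course  absences  hours
0     Tom   Hist         0      8
2     Tom   Hist         1      8
6     Tom   Econ         1      8
The value at position 1, column 'hours' is 8.

8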